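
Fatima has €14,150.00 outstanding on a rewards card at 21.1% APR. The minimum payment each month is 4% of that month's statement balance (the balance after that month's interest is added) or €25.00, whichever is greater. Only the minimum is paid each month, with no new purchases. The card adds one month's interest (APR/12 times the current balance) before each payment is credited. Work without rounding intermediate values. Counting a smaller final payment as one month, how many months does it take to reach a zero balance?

Monthly rate r = 21.1%/12 = 1.75833% = 0.0175833.
While 4% of the post-interest balance exceeds €25.00, each month B ← (B·(1+r))·(1 − 0.04), i.e. B shrinks by the factor (1+r)·0.96 = 0.97688.
This holds for months 1–135. Entering month 136 the balance is €601.62; 4% of the post-interest balance is now below €25.00, so the flat €25.00 minimum applies from here.
From month 136 a fixed €25.00 at rate r clears €601.62 in 32 more payments. Total: 135 + 32 = 167 months.

167 months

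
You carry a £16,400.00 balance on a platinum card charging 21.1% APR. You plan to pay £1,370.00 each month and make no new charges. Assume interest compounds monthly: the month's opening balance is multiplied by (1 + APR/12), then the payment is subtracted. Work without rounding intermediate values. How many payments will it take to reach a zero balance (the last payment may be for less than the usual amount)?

14 payments

Monthly rate r = 21.1%/12 = 1.75833% = 0.0175833.
Recurrence: B ← B·(1+r) − £1,370.00.
Month 1: interest £288.37; balance after payment £15,318.37.
Month 2: interest £269.35; balance after payment £14,217.71.
Closed form: n = −ln(1 − rB₀/P)/ln(1+r) = −ln(0.78951)/ln(1.01758) ≈ 13.559, so the balance reaches zero during payment 14.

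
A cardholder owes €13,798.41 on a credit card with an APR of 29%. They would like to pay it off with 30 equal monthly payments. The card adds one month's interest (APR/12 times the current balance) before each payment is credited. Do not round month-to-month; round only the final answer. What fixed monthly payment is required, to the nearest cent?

€651.95

Monthly rate r = 29%/12 = 2.41667% = 0.0241667.
Level-payment amortization: P = B₀·r / (1 − (1+r)^(−n)) = 13798.41·0.0241667 / (1 − 1.02417^(−30)).
Denominator 1 − (1+r)^(−30) = 0.511481635.
P = 333.462 / 0.511481635 ≈ 651.95.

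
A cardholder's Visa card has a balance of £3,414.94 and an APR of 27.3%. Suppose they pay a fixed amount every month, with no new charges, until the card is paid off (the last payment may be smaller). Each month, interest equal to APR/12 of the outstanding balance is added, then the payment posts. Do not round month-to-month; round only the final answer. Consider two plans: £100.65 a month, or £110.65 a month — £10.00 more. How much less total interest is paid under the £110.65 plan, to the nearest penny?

Monthly rate r = 27.3%/12 = 2.275% = 0.02275.
At £100.65/mo: n = ⌈−ln(1 − rB₀/P)/ln(1+r)⌉ = 66 payments (last £70.53); total interest = total paid − £3,414.94 = £3,197.84.
At £110.65/mo: 54 payments (last £92.81); total interest £2,542.32.
Interest saved = £3,197.84 − £2,542.32 = £655.52.

£655.52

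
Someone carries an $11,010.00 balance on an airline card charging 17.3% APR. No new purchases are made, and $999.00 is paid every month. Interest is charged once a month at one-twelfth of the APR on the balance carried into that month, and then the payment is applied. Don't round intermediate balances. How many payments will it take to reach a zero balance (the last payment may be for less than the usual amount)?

13 payments

Monthly rate r = 17.3%/12 = 1.44167% = 0.0144167.
Recurrence: B ← B·(1+r) − $999.00.
Month 1: interest $158.73; balance after payment $10,169.73.
Month 2: interest $146.61; balance after payment $9,317.34.
Closed form: n = −ln(1 − rB₀/P)/ln(1+r) = −ln(0.84111)/ln(1.01442) ≈ 12.088, so the balance reaches zero during payment 13.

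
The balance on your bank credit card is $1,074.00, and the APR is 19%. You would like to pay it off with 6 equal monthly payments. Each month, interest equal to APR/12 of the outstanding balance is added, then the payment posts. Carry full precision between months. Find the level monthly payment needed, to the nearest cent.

Monthly rate r = 19%/12 = 1.58333% = 0.0158333.
Level-payment amortization: P = B₀·r / (1 − (1+r)^(−n)) = 1074.00·0.0158333 / (1 − 1.01583^(−6)).
Denominator 1 − (1+r)^(−6) = 0.0899500239.
P = 17.005 / 0.0899500239 ≈ 189.05.

$189.05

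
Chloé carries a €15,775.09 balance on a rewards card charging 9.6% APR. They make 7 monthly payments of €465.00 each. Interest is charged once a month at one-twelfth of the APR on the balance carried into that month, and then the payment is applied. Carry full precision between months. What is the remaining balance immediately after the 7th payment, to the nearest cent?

Monthly rate r = 9.6%/12 = 0.8% = 0.008.
Each month: B ← B·(1+r) − €465.00.
Month 1: interest €126.20; balance after payment €15,436.29.
Month 2: interest €123.49; balance after payment €15,094.78.
Month 3: interest €120.76; balance after payment €14,750.54.
Month 4: interest €118.00; balance after payment €14,403.54.
Month 5: interest €115.23; balance after payment €14,053.77.
Month 6: interest €112.43; balance after payment €13,701.20.
Month 7: interest €109.61; balance after payment €13,345.81.

€13,345.81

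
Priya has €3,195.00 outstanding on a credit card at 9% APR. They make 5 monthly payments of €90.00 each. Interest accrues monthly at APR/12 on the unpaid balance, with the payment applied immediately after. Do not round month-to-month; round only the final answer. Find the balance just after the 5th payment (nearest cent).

Monthly rate r = 9%/12 = 0.75% = 0.0075.
Each month: B ← B·(1+r) − €90.00.
Month 1: interest €23.96; balance after payment €3,128.96.
Month 2: interest €23.47; balance after payment €3,062.43.
Month 3: interest €22.97; balance after payment €2,995.40.
Month 4: interest €22.47; balance after payment €2,927.86.
Month 5: interest €21.96; balance after payment €2,859.82.

€2,859.82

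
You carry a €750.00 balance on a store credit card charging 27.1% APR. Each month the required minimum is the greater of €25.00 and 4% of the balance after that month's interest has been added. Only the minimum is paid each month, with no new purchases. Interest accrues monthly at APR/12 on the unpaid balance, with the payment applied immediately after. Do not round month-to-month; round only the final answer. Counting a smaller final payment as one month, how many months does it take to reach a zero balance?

48 months

Monthly rate r = 27.1%/12 = 2.25833% = 0.0225833.
While 4% of the post-interest balance exceeds €25.00, each month B ← (B·(1+r))·(1 − 0.04), i.e. B shrinks by the factor (1+r)·0.96 = 0.98168.
This holds for months 1–12. Entering month 13 the balance is €600.76; 4% of the post-interest balance is now below €25.00, so the flat €25.00 minimum applies from here.
From month 13 a fixed €25.00 at rate r clears €600.76 in 36 more payments. Total: 12 + 36 = 48 months.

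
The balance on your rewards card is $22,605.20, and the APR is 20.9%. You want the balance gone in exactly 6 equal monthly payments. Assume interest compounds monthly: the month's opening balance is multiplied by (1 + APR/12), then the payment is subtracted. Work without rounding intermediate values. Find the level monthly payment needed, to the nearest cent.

Monthly rate r = 20.9%/12 = 1.74167% = 0.0174167.
Level-payment amortization: P = B₀·r / (1 − (1+r)^(−n)) = 22605.20·0.0174167 / (1 − 1.01742^(−6)).
Denominator 1 − (1+r)^(−6) = 0.0984145095.
P = 393.707 / 0.0984145095 ≈ 4000.50.

$4,000.50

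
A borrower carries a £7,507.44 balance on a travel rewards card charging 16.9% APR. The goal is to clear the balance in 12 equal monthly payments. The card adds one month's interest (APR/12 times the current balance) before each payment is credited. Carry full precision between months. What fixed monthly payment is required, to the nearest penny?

Monthly rate r = 16.9%/12 = 1.40833% = 0.0140833.
Level-payment amortization: P = B₀·r / (1 − (1+r)^(−n)) = 7507.44·0.0140833 / (1 − 1.01408^(−12)).
Denominator 1 − (1+r)^(−12) = 0.154494846.
P = 105.73 / 0.154494846 ≈ 684.36.

£684.36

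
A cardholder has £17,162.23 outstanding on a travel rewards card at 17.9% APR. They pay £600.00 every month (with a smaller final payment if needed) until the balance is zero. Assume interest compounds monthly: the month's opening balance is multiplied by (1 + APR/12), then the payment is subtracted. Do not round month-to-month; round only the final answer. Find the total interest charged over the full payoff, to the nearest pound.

£5,382

Monthly rate r = 17.9%/12 = 1.49167% = 0.0149167.
Payoff takes n = ⌈−ln(1 − rB₀/P)/ln(1+r)⌉ = ⌈37.571⌉ = 38 payments; the last is £343.78.
Total paid = 37·£600.00 + £343.78 = £22,543.78.
Total interest = total paid − principal = £22,543.78 − £17,162.23 = £5,381.55.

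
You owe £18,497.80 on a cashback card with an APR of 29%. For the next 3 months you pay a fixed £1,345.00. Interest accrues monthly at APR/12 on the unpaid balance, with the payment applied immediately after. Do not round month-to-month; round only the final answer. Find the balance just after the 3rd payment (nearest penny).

£15,738.26

Monthly rate r = 29%/12 = 2.41667% = 0.0241667.
Each month: B ← B·(1+r) − £1,345.00.
Month 1: interest £447.03; balance after payment £17,599.83.
Month 2: interest £425.33; balance after payment £16,680.16.
Month 3: interest £403.10; balance after payment £15,738.26.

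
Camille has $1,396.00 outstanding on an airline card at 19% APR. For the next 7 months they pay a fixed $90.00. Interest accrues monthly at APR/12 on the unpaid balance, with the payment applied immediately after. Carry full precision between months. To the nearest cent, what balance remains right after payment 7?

Monthly rate r = 19%/12 = 1.58333% = 0.0158333.
Each month: B ← B·(1+r) − $90.00.
Month 1: interest $22.10; balance after payment $1,328.10.
Month 2: interest $21.03; balance after payment $1,259.13.
Month 3: interest $19.94; balance after payment $1,189.07.
Month 4: interest $18.83; balance after payment $1,117.89.
Month 5: interest $17.70; balance after payment $1,045.59.
Month 6: interest $16.56; balance after payment $972.15.
Month 7: interest $15.39; balance after payment $897.54.

$897.54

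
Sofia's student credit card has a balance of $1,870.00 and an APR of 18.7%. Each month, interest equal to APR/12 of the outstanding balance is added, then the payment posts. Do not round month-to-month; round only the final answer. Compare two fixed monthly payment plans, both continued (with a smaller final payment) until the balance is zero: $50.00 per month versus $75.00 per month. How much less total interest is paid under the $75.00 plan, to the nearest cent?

Monthly rate r = 18.7%/12 = 1.55833% = 0.0155833.
At $50.00/mo: n = ⌈−ln(1 − rB₀/P)/ln(1+r)⌉ = 57 payments (last $26.91); total interest = total paid − $1,870.00 = $956.91.
At $75.00/mo: 32 payments (last $60.98); total interest $515.98.
Interest saved = $956.91 − $515.98 = $440.93.

$440.93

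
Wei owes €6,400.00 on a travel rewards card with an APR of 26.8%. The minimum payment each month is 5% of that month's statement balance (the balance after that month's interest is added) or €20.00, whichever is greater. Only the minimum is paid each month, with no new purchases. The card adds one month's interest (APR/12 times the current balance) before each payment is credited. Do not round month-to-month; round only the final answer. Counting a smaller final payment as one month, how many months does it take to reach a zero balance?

122 months

Monthly rate r = 26.8%/12 = 2.23333% = 0.0223333.
While 5% of the post-interest balance exceeds €20.00, each month B ← (B·(1+r))·(1 − 0.05), i.e. B shrinks by the factor (1+r)·0.95 = 0.97122.
This holds for months 1–96. Entering month 97 the balance is €387.73; 5% of the post-interest balance is now below €20.00, so the flat €20.00 minimum applies from here.
From month 97 a fixed €20.00 at rate r clears €387.73 in 26 more payments. Total: 96 + 26 = 122 months.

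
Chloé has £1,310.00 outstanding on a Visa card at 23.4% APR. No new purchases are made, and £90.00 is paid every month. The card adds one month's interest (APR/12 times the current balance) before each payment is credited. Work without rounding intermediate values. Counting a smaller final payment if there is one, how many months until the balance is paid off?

Monthly rate r = 23.4%/12 = 1.95% = 0.0195.
Recurrence: B ← B·(1+r) − £90.00.
Month 1: interest £25.55; balance after payment £1,245.55.
Month 2: interest £24.29; balance after payment £1,179.83.
Closed form: n = −ln(1 − rB₀/P)/ln(1+r) = −ln(0.71617)/ln(1.0195) ≈ 17.287, so the balance reaches zero during payment 18.

18 months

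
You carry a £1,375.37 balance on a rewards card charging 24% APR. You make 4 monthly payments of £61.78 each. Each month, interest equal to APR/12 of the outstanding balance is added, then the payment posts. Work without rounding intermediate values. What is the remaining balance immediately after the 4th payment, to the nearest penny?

£1,234.11

Monthly rate r = 24%/12 = 2% = 0.02.
Each month: B ← B·(1+r) − £61.78.
Month 1: interest £27.51; balance after payment £1,341.10.
Month 2: interest £26.82; balance after payment £1,306.14.
Month 3: interest £26.12; balance after payment £1,270.48.
Month 4: interest £25.41; balance after payment £1,234.11.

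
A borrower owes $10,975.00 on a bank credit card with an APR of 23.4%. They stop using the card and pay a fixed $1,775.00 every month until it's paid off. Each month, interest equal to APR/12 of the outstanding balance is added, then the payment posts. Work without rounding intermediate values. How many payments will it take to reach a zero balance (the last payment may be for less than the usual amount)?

7 payments

Monthly rate r = 23.4%/12 = 1.95% = 0.0195.
Recurrence: B ← B·(1+r) − $1,775.00.
Month 1: interest $214.01; balance after payment $9,414.01.
Month 2: interest $183.57; balance after payment $7,822.59.
Closed form: n = −ln(1 − rB₀/P)/ln(1+r) = −ln(0.87943)/ln(1.0195) ≈ 6.653, so the balance reaches zero during payment 7.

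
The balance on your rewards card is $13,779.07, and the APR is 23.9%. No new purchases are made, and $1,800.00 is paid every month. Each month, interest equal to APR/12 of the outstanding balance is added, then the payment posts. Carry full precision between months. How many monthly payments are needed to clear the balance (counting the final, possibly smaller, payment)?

Monthly rate r = 23.9%/12 = 1.99167% = 0.0199167.
Recurrence: B ← B·(1+r) − $1,800.00.
Month 1: interest $274.43; balance after payment $12,253.50.
Month 2: interest $244.05; balance after payment $10,697.55.
Closed form: n = −ln(1 − rB₀/P)/ln(1+r) = −ln(0.84754)/ln(1.01992) ≈ 8.388, so the balance reaches zero during payment 9.

9 months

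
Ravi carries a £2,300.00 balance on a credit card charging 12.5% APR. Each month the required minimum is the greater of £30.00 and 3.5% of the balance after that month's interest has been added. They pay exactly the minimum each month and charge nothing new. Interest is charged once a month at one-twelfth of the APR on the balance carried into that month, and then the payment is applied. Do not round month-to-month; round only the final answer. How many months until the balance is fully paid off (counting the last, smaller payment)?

Monthly rate r = 12.5%/12 = 1.04167% = 0.0104167.
While 3.5% of the post-interest balance exceeds £30.00, each month B ← (B·(1+r))·(1 − 0.035), i.e. B shrinks by the factor (1+r)·0.965 = 0.97505.
This holds for months 1–40. Entering month 41 the balance is £837.22; 3.5% of the post-interest balance is now below £30.00, so the flat £30.00 minimum applies from here.
From month 41 a fixed £30.00 at rate r clears £837.22 in 34 more payments. Total: 40 + 34 = 74 months.

74 months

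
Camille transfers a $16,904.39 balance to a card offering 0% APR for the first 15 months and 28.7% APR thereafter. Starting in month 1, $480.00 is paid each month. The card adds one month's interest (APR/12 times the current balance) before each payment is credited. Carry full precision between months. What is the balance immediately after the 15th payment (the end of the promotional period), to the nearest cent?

Promo months 1–15 at r₀ = 0%/12 = 0; months 16+ at r₁ = 28.7%/12 = 0.0239167.
After month 15 (no interest yet): B = $16,904.39 − 15·$480.00 = $9,704.39.

$9,704.39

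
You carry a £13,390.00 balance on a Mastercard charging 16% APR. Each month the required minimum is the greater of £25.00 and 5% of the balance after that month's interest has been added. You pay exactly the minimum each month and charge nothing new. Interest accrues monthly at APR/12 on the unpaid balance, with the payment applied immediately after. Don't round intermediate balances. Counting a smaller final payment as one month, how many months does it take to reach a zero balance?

110 months

Monthly rate r = 16%/12 = 1.33333% = 0.0133333.
While 5% of the post-interest balance exceeds £25.00, each month B ← (B·(1+r))·(1 − 0.05), i.e. B shrinks by the factor (1+r)·0.95 = 0.96267.
This holds for months 1–87. Entering month 88 the balance is £488.86; 5% of the post-interest balance is now below £25.00, so the flat £25.00 minimum applies from here.
From month 88 a fixed £25.00 at rate r clears £488.86 in 23 more payments. Total: 87 + 23 = 110 months.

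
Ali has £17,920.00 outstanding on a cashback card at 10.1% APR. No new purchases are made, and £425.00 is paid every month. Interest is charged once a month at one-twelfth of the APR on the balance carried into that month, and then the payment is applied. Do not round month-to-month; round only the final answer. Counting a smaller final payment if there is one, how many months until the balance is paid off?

Monthly rate r = 10.1%/12 = 0.841667% = 0.00841667.
Recurrence: B ← B·(1+r) − £425.00.
Month 1: interest £150.83; balance after payment £17,645.83.
Month 2: interest £148.52; balance after payment £17,369.35.
Closed form: n = −ln(1 − rB₀/P)/ln(1+r) = −ln(0.64511)/ln(1.00842) ≈ 52.298, so the balance reaches zero during payment 53.

53 payments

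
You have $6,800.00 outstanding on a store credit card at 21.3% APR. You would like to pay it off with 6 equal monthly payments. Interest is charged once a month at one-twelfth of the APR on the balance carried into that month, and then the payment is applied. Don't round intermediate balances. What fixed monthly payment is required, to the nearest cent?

Monthly rate r = 21.3%/12 = 1.775% = 0.01775.
Level-payment amortization: P = B₀·r / (1 − (1+r)^(−n)) = 6800.00·0.01775 / (1 − 1.01775^(−6)).
Denominator 1 − (1+r)^(−6) = 0.100184782.
P = 120.7 / 0.100184782 ≈ 1204.77.

$1,204.77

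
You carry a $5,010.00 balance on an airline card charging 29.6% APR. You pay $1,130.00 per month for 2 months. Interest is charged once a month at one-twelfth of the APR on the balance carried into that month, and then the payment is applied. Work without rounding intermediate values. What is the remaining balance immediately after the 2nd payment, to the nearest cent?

$2,972.33

Monthly rate r = 29.6%/12 = 2.46667% = 0.0246667.
Each month: B ← B·(1+r) − $1,130.00.
Month 1: interest $123.58; balance after payment $4,003.58.
Month 2: interest $98.75; balance after payment $2,972.33.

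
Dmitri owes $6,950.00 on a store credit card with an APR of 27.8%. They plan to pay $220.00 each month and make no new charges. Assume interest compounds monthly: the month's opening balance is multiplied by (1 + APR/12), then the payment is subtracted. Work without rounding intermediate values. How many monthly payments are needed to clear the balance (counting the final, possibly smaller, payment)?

Monthly rate r = 27.8%/12 = 2.31667% = 0.0231667.
Recurrence: B ← B·(1+r) − $220.00.
Month 1: interest $161.01; balance after payment $6,891.01.
Month 2: interest $159.64; balance after payment $6,830.65.
Closed form: n = −ln(1 − rB₀/P)/ln(1+r) = −ln(0.26814)/ln(1.02317) ≈ 57.471, so the balance reaches zero during payment 58.

58 months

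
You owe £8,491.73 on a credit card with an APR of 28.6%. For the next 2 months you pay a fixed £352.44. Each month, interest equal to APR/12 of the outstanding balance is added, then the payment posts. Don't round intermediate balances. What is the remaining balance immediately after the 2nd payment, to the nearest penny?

£8,188.05

Monthly rate r = 28.6%/12 = 2.38333% = 0.0238333.
Each month: B ← B·(1+r) − £352.44.
Month 1: interest £202.39; balance after payment £8,341.68.
Month 2: interest £198.81; balance after payment £8,188.05.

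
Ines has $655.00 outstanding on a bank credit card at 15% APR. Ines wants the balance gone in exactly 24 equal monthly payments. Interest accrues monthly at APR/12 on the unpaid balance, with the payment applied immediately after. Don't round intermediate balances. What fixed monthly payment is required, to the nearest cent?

$31.76

Monthly rate r = 15%/12 = 1.25% = 0.0125.
Level-payment amortization: P = B₀·r / (1 − (1+r)^(−n)) = 655.00·0.0125 / (1 − 1.0125^(−24)).
Denominator 1 − (1+r)^(−24) = 0.257802931.
P = 8.1875 / 0.257802931 ≈ 31.76.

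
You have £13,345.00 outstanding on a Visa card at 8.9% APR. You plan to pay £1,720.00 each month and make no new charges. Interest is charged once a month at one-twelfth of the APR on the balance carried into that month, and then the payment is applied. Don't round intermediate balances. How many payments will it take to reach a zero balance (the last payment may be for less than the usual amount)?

9 payments

Monthly rate r = 8.9%/12 = 0.741667% = 0.00741667.
Recurrence: B ← B·(1+r) − £1,720.00.
Month 1: interest £98.98; balance after payment £11,723.98.
Month 2: interest £86.95; balance after payment £10,090.93.
Closed form: n = −ln(1 − rB₀/P)/ln(1+r) = −ln(0.94246)/ln(1.00742) ≈ 8.021, so the balance reaches zero during payment 9.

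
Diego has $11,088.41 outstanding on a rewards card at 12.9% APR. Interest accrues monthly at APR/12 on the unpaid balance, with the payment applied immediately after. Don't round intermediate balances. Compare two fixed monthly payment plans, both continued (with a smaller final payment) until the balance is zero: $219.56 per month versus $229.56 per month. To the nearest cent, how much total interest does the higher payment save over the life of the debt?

Monthly rate r = 12.9%/12 = 1.075% = 0.01075.
At $219.56/mo: n = ⌈−ln(1 − rB₀/P)/ln(1+r)⌉ = 74 payments (last $47.51); total interest = total paid − $11,088.41 = $4,986.98.
At $229.56/mo: 69 payments (last $114.56); total interest $4,636.23.
Interest saved = $4,986.98 − $4,636.23 = $350.75.

$350.75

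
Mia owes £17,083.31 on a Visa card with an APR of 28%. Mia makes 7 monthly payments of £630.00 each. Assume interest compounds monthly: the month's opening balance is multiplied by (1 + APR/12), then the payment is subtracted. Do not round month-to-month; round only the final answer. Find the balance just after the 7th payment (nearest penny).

Monthly rate r = 28%/12 = 2.33333% = 0.0233333.
Each month: B ← B·(1+r) − £630.00.
Month 1: interest £398.61; balance after payment £16,851.92.
Month 2: interest £393.21; balance after payment £16,615.13.
Month 3: interest £387.69; balance after payment £16,372.82.
Month 4: interest £382.03; balance after payment £16,124.85.
Month 5: interest £376.25; balance after payment £15,871.10.
Month 6: interest £370.33; balance after payment £15,611.42.
Month 7: interest £364.27; balance after payment £15,345.69.

£15,345.69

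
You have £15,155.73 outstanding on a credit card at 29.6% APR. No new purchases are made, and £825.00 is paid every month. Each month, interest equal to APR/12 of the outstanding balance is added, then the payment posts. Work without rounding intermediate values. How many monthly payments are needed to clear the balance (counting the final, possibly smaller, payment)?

Monthly rate r = 29.6%/12 = 2.46667% = 0.0246667.
Recurrence: B ← B·(1+r) − £825.00.
Month 1: interest £373.84; balance after payment £14,704.57.
Month 2: interest £362.71; balance after payment £14,242.28.
Closed form: n = −ln(1 − rB₀/P)/ln(1+r) = −ln(0.54686)/ln(1.02467) ≈ 24.769, so the balance reaches zero during payment 25.

25 months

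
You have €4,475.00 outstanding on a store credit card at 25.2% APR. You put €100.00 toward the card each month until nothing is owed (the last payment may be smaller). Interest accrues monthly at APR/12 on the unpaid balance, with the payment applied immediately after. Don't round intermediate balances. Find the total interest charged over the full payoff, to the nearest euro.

Monthly rate r = 25.2%/12 = 2.1% = 0.021.
Payoff takes n = ⌈−ln(1 − rB₀/P)/ln(1+r)⌉ = ⌈135.174⌉ = 136 payments; the last is €17.52.
Total paid = 135·€100.00 + €17.52 = €13,517.52.
Total interest = total paid − principal = €13,517.52 − €4,475.00 = €9,042.52.

€9,043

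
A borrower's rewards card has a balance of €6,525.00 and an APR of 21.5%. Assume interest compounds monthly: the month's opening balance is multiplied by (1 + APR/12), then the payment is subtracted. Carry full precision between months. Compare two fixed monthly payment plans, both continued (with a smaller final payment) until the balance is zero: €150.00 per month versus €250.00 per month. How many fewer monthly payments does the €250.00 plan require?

Monthly rate r = 21.5%/12 = 1.79167% = 0.0179167.
At €150.00/mo: n = ⌈−ln(1 − rB₀/P)/ln(1+r)⌉ = 86 payments (last €15.80); total interest = total paid − €6,525.00 = €6,240.80.
At €250.00/mo: 36 payments (last €125.50); total interest €2,350.50.
Payments saved = 86 − 36 = 50.

50 fewer payments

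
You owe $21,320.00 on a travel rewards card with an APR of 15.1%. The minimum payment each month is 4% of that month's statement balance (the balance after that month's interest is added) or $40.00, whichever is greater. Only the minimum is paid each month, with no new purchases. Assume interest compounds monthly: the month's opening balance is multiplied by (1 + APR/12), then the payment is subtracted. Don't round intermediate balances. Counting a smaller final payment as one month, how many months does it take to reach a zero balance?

139 months

Monthly rate r = 15.1%/12 = 1.25833% = 0.0125833.
While 4% of the post-interest balance exceeds $40.00, each month B ← (B·(1+r))·(1 − 0.04), i.e. B shrinks by the factor (1+r)·0.96 = 0.97208.
This holds for months 1–109. Entering month 110 the balance is $973.43; 4% of the post-interest balance is now below $40.00, so the flat $40.00 minimum applies from here.
From month 110 a fixed $40.00 at rate r clears $973.43 in 30 more payments. Total: 109 + 30 = 139 months.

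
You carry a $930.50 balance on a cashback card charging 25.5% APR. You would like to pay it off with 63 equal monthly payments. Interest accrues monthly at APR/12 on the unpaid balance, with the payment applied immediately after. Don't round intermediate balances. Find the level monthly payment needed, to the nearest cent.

Monthly rate r = 25.5%/12 = 2.125% = 0.02125.
Level-payment amortization: P = B₀·r / (1 − (1+r)^(−n)) = 930.50·0.02125 / (1 − 1.02125^(−63)).
Denominator 1 − (1+r)^(−63) = 0.734123705.
P = 19.7731 / 0.734123705 ≈ 26.93.

$26.93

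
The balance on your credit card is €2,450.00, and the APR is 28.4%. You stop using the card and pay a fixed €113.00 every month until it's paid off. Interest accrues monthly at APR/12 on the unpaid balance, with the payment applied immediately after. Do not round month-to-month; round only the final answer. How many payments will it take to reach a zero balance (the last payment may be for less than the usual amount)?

Monthly rate r = 28.4%/12 = 2.36667% = 0.0236667.
Recurrence: B ← B·(1+r) − €113.00.
Month 1: interest €57.98; balance after payment €2,394.98.
Month 2: interest €56.68; balance after payment €2,338.66.
Closed form: n = −ln(1 − rB₀/P)/ln(1+r) = −ln(0.48687)/ln(1.02367) ≈ 30.771, so the balance reaches zero during payment 31.

31 months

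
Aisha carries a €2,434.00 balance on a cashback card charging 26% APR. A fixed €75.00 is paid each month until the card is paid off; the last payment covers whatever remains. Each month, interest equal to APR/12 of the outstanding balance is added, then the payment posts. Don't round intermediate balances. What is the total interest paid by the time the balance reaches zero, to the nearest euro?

€1,816

Monthly rate r = 26%/12 = 2.16667% = 0.0216667.
Payoff takes n = ⌈−ln(1 − rB₀/P)/ln(1+r)⌉ = ⌈56.661⌉ = 57 payments; the last is €49.76.
Total paid = 56·€75.00 + €49.76 = €4,249.76.
Total interest = total paid − principal = €4,249.76 − €2,434.00 = €1,815.76.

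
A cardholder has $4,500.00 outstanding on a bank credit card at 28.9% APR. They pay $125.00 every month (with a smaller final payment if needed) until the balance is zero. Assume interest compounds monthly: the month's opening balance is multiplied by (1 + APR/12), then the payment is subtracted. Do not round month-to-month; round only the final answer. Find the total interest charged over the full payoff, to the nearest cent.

$6,096.81

Monthly rate r = 28.9%/12 = 2.40833% = 0.0240833.
Payoff takes n = ⌈−ln(1 − rB₀/P)/ln(1+r)⌉ = ⌈84.772⌉ = 85 payments; the last is $96.81.
Total paid = 84·$125.00 + $96.81 = $10,596.81.
Total interest = total paid − principal = $10,596.81 − $4,500.00 = $6,096.81.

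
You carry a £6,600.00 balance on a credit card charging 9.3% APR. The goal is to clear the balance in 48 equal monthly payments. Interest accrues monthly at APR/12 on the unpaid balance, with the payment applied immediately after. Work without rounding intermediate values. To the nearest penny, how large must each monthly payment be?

Monthly rate r = 9.3%/12 = 0.775% = 0.00775.
Level-payment amortization: P = B₀·r / (1 − (1+r)^(−n)) = 6600.00·0.00775 / (1 − 1.00775^(−48)).
Denominator 1 − (1+r)^(−48) = 0.309656449.
P = 51.15 / 0.309656449 ≈ 165.18.

£165.18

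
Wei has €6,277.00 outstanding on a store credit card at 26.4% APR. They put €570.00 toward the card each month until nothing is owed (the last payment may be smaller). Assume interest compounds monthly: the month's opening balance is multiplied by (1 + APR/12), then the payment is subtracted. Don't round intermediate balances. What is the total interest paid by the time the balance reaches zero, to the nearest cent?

Monthly rate r = 26.4%/12 = 2.2% = 0.022.
Payoff takes n = ⌈−ln(1 − rB₀/P)/ln(1+r)⌉ = ⌈12.749⌉ = 13 payments; the last is €427.86.
Total paid = 12·€570.00 + €427.86 = €7,267.86.
Total interest = total paid − principal = €7,267.86 − €6,277.00 = €990.86.

€990.86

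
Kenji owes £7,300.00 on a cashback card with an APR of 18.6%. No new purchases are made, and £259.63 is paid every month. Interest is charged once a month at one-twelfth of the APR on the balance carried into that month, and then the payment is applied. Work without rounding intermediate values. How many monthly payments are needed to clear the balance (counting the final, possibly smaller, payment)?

38 payments

Monthly rate r = 18.6%/12 = 1.55% = 0.0155.
Recurrence: B ← B·(1+r) − £259.63.
Month 1: interest £113.15; balance after payment £7,153.52.
Month 2: interest £110.88; balance after payment £7,004.77.
Closed form: n = −ln(1 − rB₀/P)/ln(1+r) = −ln(0.56419)/ln(1.0155) ≈ 37.212, so the balance reaches zero during payment 38.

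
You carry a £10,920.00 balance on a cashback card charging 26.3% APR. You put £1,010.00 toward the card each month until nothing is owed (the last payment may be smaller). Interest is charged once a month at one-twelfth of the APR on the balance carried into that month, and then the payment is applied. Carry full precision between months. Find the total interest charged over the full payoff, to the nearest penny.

Monthly rate r = 26.3%/12 = 2.19167% = 0.0219167.
Payoff takes n = ⌈−ln(1 − rB₀/P)/ln(1+r)⌉ = ⌈12.474⌉ = 13 payments; the last is £481.92.
Total paid = 12·£1,010.00 + £481.92 = £12,601.92.
Total interest = total paid − principal = £12,601.92 − £10,920.00 = £1,681.92.

£1,681.92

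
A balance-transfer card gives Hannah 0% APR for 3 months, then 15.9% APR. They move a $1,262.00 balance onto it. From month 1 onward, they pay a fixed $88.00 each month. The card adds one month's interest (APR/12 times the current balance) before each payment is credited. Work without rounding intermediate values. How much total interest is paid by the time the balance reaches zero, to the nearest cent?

Promo months 1–3 at r₀ = 0%/12 = 0; months 4+ at r₁ = 15.9%/12 = 0.01325.
After month 3 (no interest yet): B = $1,262.00 − 3·$88.00 = $998.00.
Then at r₁ with $88.00/mo: n₂ = −ln(1 − r₁·B/P)/ln(1+r₁) ≈ 12.37 → 13 more payments.
Total paid = 15·$88.00 + $32.74 = $1,352.74; interest = $1,352.74 − $1,262.00 = $90.74.

$90.74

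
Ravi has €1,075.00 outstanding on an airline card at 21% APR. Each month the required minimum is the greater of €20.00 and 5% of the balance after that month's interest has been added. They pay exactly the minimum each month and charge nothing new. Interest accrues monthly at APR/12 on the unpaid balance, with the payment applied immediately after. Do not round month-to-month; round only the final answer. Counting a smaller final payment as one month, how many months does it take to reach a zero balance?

54 months

Monthly rate r = 21%/12 = 1.75% = 0.0175.
While 5% of the post-interest balance exceeds €20.00, each month B ← (B·(1+r))·(1 − 0.05), i.e. B shrinks by the factor (1+r)·0.95 = 0.96663.
This holds for months 1–30. Entering month 31 the balance is €388.28; 5% of the post-interest balance is now below €20.00, so the flat €20.00 minimum applies from here.
From month 31 a fixed €20.00 at rate r clears €388.28 in 24 more payments. Total: 30 + 24 = 54 months.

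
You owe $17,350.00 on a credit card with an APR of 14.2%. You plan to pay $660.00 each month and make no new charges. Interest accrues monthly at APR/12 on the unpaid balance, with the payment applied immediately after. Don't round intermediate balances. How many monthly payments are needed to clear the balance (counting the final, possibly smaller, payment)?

32 payments

Monthly rate r = 14.2%/12 = 1.18333% = 0.0118333.
Recurrence: B ← B·(1+r) − $660.00.
Month 1: interest $205.31; balance after payment $16,895.31.
Month 2: interest $199.93; balance after payment $16,435.24.
Closed form: n = −ln(1 − rB₀/P)/ln(1+r) = −ln(0.68893)/ln(1.01183) ≈ 31.675, so the balance reaches zero during payment 32.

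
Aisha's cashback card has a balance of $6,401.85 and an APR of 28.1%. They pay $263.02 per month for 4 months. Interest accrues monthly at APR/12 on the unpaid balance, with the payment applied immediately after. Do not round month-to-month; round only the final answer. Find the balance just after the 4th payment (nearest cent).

$5,933.27

Monthly rate r = 28.1%/12 = 2.34167% = 0.0234167.
Each month: B ← B·(1+r) − $263.02.
Month 1: interest $149.91; balance after payment $6,288.74.
Month 2: interest $147.26; balance after payment $6,172.98.
Month 3: interest $144.55; balance after payment $6,054.51.
Month 4: interest $141.78; balance after payment $5,933.27.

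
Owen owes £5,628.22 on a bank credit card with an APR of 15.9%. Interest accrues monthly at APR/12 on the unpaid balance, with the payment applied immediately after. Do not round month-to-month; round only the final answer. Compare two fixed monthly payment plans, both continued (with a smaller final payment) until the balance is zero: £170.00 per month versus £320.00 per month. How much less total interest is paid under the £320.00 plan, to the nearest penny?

Monthly rate r = 15.9%/12 = 1.325% = 0.01325.
At £170.00/mo: n = ⌈−ln(1 − rB₀/P)/ln(1+r)⌉ = 44 payments (last £147.85); total interest = total paid − £5,628.22 = £1,829.63.
At £320.00/mo: 21 payments (last £50.49); total interest £822.27.
Interest saved = £1,829.63 − £822.27 = £1,007.36.

£1,007.36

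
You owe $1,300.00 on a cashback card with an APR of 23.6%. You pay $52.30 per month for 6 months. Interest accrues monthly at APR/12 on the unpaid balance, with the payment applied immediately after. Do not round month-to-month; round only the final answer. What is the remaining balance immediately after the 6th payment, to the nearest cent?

$1,131.50

Monthly rate r = 23.6%/12 = 1.96667% = 0.0196667.
Each month: B ← B·(1+r) − $52.30.
Month 1: interest $25.57; balance after payment $1,273.27.
Month 2: interest $25.04; balance after payment $1,246.01.
Month 3: interest $24.50; balance after payment $1,218.21.
Month 4: interest $23.96; balance after payment $1,189.87.
Month 5: interest $23.40; balance after payment $1,160.97.
Month 6: interest $22.83; balance after payment $1,131.50.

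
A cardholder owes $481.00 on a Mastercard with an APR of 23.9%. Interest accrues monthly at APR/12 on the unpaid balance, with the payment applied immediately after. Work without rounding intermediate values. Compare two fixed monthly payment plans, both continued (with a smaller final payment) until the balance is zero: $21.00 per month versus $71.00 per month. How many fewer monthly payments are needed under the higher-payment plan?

Monthly rate r = 23.9%/12 = 1.99167% = 0.0199167.
At $21.00/mo: n = ⌈−ln(1 − rB₀/P)/ln(1+r)⌉ = 31 payments (last $18.68); total interest = total paid − $481.00 = $167.68.
At $71.00/mo: 8 payments (last $24.99); total interest $40.99.
Payments saved = 31 − 8 = 23.

23 fewer payments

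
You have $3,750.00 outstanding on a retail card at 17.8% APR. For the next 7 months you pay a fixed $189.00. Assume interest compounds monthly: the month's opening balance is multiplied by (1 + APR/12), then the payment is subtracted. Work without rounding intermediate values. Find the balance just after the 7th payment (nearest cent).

Monthly rate r = 17.8%/12 = 1.48333% = 0.0148333.
Each month: B ← B·(1+r) − $189.00.
Month 1: interest $55.62; balance after payment $3,616.62.
Month 2: interest $53.65; balance after payment $3,481.27.
Month 3: interest $51.64; balance after payment $3,343.91.
Month 4: interest $49.60; balance after payment $3,204.51.
Month 5: interest $47.53; balance after payment $3,063.05.
Month 6: interest $45.44; balance after payment $2,919.48.
Month 7: interest $43.31; balance after payment $2,773.79.

$2,773.79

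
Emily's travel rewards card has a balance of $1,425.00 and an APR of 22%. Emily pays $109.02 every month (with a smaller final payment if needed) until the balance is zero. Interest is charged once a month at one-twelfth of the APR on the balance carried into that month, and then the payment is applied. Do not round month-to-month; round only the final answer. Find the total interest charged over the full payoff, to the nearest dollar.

Monthly rate r = 22%/12 = 1.83333% = 0.0183333.
Payoff takes n = ⌈−ln(1 − rB₀/P)/ln(1+r)⌉ = ⌈15.080⌉ = 16 payments; the last is $8.76.
Total paid = 15·$109.02 + $8.76 = $1,644.06.
Total interest = total paid − principal = $1,644.06 − $1,425.00 = $219.06.

$219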